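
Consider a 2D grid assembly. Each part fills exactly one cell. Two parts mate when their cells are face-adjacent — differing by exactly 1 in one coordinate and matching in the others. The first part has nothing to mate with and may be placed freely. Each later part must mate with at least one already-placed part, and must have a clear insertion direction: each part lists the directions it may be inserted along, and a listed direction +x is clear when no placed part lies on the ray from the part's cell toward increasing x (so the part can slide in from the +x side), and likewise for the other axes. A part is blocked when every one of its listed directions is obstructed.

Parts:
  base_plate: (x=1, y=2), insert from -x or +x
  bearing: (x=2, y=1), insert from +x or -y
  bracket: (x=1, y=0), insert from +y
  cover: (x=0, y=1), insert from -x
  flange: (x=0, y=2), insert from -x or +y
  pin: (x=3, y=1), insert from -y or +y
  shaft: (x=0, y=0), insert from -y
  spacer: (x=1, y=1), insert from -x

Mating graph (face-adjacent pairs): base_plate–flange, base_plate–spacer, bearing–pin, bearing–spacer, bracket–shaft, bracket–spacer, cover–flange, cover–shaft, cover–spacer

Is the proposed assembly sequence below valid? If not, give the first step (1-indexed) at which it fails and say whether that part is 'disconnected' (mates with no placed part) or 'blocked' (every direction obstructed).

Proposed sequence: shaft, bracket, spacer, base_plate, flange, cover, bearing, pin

1. shaft@(0, 0) [-y clear] — {shaft}
2. bracket@(1, 0) [+y clear] — {bracket, shaft}
3. spacer@(1, 1) [-x clear] — {bracket, shaft, spacer}
4. base_plate@(1, 2) [-x clear] — {base_plate, bracket, shaft, spacer}
5. flange@(0, 2) [-x clear] — {base_plate, bracket, flange, shaft, spacer}
6. cover@(0, 1) [-x clear] — {base_plate, bracket, cover, flange, shaft, spacer}
7. bearing@(2, 1) [+x clear] — {base_plate, bearing, bracket, cover, flange, shaft, spacer}
8. pin@(3, 1) [-y clear] — {base_plate, bearing, bracket, cover, flange, pin, shaft, spacer}

Valid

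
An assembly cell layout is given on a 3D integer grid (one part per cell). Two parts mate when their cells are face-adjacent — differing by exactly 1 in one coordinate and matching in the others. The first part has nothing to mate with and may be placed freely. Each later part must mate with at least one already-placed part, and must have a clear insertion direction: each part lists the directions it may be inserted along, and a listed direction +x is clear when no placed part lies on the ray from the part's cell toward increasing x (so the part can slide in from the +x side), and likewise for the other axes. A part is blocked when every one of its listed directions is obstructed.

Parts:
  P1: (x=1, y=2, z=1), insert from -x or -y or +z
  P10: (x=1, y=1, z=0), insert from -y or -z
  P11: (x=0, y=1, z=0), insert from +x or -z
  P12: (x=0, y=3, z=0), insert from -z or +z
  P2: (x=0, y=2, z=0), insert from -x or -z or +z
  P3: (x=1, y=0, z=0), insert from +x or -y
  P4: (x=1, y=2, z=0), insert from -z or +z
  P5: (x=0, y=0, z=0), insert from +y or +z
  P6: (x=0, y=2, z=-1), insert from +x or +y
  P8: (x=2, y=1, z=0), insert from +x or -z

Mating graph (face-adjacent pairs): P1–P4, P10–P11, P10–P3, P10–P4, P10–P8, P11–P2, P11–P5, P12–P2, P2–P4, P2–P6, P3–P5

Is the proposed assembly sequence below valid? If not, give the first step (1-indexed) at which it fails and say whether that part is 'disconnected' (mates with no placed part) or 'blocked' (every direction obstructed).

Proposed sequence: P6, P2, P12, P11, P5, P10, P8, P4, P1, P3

Valid

1. P6@(0, 2, -1) [+x clear] — {P6}
2. P2@(0, 2, 0) [-x clear] — {P2, P6}
3. P12@(0, 3, 0) [-z clear] — {P12, P2, P6}
4. P11@(0, 1, 0) [+x clear] — {P11, P12, P2, P6}
5. P5@(0, 0, 0) [+z clear] — {P11, P12, P2, P5, P6}
6. P10@(1, 1, 0) [-y clear] — {P10, P11, P12, P2, P5, P6}
7. P8@(2, 1, 0) [+x clear] — {P10, P11, P12, P2, P5, P6, P8}
8. P4@(1, 2, 0) [-z clear] — {P10, P11, P12, P2, P4, P5, P6, P8}
9. P1@(1, 2, 1) [-x clear] — {P1, P10, P11, P12, P2, P4, P5, P6, P8}
10. P3@(1, 0, 0) [+x clear] — {P1, P10, P11, P12, P2, P3, P4, P5, P6, P8}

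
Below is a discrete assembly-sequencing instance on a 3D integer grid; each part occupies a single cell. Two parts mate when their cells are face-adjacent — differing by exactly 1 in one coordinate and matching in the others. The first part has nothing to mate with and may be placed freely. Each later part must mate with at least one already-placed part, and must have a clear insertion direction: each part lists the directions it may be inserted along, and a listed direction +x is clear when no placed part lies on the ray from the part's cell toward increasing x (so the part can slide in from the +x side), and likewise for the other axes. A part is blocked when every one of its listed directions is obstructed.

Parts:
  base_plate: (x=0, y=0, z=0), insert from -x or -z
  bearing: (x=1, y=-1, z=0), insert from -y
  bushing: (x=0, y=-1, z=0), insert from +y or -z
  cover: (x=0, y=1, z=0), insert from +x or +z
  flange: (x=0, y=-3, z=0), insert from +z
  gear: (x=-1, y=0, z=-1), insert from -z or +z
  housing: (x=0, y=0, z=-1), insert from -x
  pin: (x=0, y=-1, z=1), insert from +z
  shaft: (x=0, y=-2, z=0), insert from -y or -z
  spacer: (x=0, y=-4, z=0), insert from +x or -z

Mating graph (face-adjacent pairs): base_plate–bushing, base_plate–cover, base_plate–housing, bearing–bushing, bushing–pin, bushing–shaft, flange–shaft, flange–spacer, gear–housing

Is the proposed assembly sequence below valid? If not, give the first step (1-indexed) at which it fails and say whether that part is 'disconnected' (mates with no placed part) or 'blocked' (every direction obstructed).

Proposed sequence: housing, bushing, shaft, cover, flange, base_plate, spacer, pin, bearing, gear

1. housing@(0, 0, -1) [-x clear] — {housing}
2. bushing@(0, -1, 0) — no placed neighbour ⇒ disconnected

Invalid at step 2 (disconnected)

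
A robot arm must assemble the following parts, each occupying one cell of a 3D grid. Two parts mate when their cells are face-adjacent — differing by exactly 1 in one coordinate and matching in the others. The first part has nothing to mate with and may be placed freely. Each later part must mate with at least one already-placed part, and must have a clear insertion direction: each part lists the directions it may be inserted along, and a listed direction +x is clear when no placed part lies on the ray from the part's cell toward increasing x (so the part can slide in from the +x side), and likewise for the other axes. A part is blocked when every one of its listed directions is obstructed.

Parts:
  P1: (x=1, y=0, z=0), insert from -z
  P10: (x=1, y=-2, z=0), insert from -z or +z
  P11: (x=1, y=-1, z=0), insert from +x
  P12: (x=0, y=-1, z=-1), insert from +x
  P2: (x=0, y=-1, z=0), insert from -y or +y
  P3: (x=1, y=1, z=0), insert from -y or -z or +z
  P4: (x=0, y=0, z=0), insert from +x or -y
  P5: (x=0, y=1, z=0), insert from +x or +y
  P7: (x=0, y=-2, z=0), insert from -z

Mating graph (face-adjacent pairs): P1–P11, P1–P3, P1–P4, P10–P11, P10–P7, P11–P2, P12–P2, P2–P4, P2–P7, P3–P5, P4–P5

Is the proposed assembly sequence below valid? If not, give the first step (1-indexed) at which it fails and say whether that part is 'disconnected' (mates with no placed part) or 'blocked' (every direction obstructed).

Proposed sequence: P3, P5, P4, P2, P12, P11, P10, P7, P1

Valid

1. P3@(1, 1, 0) [-y clear] — {P3}
2. P5@(0, 1, 0) [+y clear] — {P3, P5}
3. P4@(0, 0, 0) [+x clear] — {P3, P4, P5}
4. P2@(0, -1, 0) [-y clear] — {P2, P3, P4, P5}
5. P12@(0, -1, -1) [+x clear] — {P12, P2, P3, P4, P5}
6. P11@(1, -1, 0) [+x clear] — {P11, P12, P2, P3, P4, P5}
7. P10@(1, -2, 0) [-z clear] — {P10, P11, P12, P2, P3, P4, P5}
8. P7@(0, -2, 0) [-z clear] — {P10, P11, P12, P2, P3, P4, P5, P7}
9. P1@(1, 0, 0) [-z clear] — {P1, P10, P11, P12, P2, P3, P4, P5, P7}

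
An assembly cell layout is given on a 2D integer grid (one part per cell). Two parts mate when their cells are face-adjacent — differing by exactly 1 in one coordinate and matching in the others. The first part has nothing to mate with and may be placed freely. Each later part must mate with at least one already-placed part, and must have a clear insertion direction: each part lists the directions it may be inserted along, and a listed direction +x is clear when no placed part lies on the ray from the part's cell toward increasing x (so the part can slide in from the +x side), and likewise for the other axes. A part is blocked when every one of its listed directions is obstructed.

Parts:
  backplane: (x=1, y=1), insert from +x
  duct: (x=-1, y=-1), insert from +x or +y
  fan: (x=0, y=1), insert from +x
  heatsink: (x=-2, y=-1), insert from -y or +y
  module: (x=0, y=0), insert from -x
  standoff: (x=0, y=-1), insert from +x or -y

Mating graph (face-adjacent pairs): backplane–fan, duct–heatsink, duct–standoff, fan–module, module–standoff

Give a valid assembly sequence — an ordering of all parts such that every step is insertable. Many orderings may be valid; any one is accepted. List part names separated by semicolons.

1. heatsink@(-2, -1) [-y clear] — {heatsink}
2. duct@(-1, -1) [+x clear] — {duct, heatsink}
3. standoff@(0, -1) [+x clear] — {duct, heatsink, standoff}
4. module@(0, 0) [-x clear] — {duct, heatsink, module, standoff}
5. fan@(0, 1) [+x clear] — {duct, fan, heatsink, module, standoff}
6. backplane@(1, 1) [+x clear] — {backplane, duct, fan, heatsink, module, standoff}

heatsink; duct; standoff; module; fan; backplane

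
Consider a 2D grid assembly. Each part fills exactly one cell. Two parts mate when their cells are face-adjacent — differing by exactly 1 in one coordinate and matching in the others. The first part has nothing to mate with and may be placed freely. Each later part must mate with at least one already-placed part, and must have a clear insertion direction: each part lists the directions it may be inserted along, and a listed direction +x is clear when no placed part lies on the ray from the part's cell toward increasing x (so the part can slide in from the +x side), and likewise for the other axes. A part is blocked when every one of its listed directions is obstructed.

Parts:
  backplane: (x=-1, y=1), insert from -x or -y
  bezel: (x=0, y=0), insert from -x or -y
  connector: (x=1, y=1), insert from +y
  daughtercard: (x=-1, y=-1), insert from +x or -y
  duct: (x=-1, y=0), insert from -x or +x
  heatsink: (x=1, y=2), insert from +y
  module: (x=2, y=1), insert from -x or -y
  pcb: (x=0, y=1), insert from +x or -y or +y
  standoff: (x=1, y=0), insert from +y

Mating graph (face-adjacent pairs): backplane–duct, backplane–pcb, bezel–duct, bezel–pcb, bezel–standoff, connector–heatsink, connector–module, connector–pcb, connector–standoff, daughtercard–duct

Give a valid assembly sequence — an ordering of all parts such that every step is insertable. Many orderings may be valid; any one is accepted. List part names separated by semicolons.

standoff; bezel; pcb; connector; heatsink; module; backplane; duct; daughtercard

1. standoff@(1, 0) [+y clear] — {standoff}
2. bezel@(0, 0) [-x clear] — {bezel, standoff}
3. pcb@(0, 1) [+x clear] — {bezel, pcb, standoff}
4. connector@(1, 1) [+y clear] — {bezel, connector, pcb, standoff}
5. heatsink@(1, 2) [+y clear] — {bezel, connector, heatsink, pcb, standoff}
6. module@(2, 1) [-y clear] — {bezel, connector, heatsink, module, pcb, standoff}
7. backplane@(-1, 1) [-x clear] — {backplane, bezel, connector, heatsink, module, pcb, standoff}
8. duct@(-1, 0) [-x clear] — {backplane, bezel, connector, duct, heatsink, module, pcb, standoff}
9. daughtercard@(-1, -1) [+x clear] — {backplane, bezel, connector, daughtercard, duct, heatsink, module, pcb, standoff}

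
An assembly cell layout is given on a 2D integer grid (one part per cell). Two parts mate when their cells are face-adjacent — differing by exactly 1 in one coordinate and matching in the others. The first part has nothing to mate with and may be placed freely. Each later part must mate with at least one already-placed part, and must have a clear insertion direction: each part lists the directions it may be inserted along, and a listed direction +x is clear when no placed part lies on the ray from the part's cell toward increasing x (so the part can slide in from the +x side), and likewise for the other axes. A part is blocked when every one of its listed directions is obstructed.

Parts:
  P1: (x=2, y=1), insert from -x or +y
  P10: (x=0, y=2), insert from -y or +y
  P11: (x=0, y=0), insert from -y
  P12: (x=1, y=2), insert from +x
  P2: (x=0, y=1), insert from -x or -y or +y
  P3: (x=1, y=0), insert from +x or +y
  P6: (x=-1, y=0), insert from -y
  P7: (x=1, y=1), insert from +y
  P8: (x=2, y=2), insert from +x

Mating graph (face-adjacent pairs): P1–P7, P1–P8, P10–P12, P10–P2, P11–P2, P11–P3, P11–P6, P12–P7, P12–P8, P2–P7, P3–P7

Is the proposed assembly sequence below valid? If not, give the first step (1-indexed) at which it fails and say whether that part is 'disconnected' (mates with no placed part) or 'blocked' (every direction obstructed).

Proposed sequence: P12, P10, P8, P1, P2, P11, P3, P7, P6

Invalid at step 8 (blocked)

1. P12@(1, 2) [+x clear] — {P12}
2. P10@(0, 2) [-y clear] — {P10, P12}
3. P8@(2, 2) [+x clear] — {P10, P12, P8}
4. P1@(2, 1) [-x clear] — {P1, P10, P12, P8}
5. P2@(0, 1) [-x clear] — {P1, P10, P12, P2, P8}
6. P11@(0, 0) [-y clear] — {P1, P10, P11, P12, P2, P8}
7. P3@(1, 0) [+x clear] — {P1, P10, P11, P12, P2, P3, P8}
8. P7@(1, 1) — +y all obstructed ⇒ blocked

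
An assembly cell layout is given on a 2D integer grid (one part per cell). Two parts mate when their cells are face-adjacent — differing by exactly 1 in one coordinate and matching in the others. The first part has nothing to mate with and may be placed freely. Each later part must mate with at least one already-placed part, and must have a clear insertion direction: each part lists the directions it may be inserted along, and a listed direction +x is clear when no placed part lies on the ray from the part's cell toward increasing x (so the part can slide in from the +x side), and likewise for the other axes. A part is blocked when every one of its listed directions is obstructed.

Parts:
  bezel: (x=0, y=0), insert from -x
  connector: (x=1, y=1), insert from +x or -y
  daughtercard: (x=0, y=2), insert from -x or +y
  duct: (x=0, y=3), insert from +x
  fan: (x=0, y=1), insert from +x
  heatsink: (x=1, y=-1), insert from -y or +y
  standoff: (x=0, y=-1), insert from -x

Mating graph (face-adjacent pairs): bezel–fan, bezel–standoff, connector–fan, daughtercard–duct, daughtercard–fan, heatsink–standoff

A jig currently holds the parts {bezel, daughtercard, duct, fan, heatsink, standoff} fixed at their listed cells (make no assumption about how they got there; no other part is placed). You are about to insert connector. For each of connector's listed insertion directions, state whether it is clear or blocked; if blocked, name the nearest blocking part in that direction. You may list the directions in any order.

+x: clear; -y: blocked by heatsink

+x: ray from connector(1, 1) has no placed part ⇒ clear
-y: nearest on ray is heatsink@(1, -1) ⇒ blocked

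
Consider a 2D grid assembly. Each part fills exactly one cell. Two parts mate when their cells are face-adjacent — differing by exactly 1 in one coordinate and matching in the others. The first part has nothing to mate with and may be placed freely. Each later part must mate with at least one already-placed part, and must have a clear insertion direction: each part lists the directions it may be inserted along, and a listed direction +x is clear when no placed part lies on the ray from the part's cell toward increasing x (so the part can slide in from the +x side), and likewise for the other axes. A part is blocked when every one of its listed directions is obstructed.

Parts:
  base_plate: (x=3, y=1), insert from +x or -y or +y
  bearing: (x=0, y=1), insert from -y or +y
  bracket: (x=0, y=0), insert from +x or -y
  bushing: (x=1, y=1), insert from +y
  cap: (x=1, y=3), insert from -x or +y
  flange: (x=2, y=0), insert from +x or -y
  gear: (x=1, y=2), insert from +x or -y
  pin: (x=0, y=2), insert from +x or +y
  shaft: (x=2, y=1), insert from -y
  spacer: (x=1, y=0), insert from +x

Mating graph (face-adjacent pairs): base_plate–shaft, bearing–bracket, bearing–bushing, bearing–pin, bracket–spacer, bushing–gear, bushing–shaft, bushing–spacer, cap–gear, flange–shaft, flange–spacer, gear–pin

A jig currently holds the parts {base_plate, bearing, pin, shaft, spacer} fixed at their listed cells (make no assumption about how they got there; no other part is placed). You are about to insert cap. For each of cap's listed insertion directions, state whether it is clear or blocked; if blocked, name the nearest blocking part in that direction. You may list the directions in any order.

-x: ray from cap(1, 3) has no placed part ⇒ clear
+y: ray from cap(1, 3) has no placed part ⇒ clear

+y: clear; -x: clear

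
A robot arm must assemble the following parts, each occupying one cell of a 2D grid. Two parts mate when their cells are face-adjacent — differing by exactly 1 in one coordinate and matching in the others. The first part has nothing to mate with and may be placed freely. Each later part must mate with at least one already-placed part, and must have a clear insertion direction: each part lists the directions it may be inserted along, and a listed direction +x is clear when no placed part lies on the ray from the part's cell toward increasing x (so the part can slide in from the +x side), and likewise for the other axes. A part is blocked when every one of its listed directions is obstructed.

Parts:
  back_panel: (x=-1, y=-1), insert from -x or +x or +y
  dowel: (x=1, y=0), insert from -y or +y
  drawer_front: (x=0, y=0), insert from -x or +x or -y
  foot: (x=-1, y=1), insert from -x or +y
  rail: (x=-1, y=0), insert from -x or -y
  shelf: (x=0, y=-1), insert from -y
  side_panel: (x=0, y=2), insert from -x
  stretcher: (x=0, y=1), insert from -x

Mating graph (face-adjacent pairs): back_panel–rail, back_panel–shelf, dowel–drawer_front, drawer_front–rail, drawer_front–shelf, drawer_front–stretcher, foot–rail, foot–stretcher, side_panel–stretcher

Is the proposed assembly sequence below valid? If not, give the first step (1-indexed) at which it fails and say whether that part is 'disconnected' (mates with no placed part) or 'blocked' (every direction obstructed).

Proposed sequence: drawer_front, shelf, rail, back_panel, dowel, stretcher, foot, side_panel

Valid

1. drawer_front@(0, 0) [-x clear] — {drawer_front}
2. shelf@(0, -1) [-y clear] — {drawer_front, shelf}
3. rail@(-1, 0) [-x clear] — {drawer_front, rail, shelf}
4. back_panel@(-1, -1) [-x clear] — {back_panel, drawer_front, rail, shelf}
5. dowel@(1, 0) [-y clear] — {back_panel, dowel, drawer_front, rail, shelf}
6. stretcher@(0, 1) [-x clear] — {back_panel, dowel, drawer_front, rail, shelf, stretcher}
7. foot@(-1, 1) [-x clear] — {back_panel, dowel, drawer_front, foot, rail, shelf, stretcher}
8. side_panel@(0, 2) [-x clear] — {back_panel, dowel, drawer_front, foot, rail, shelf, side_panel, stretcher}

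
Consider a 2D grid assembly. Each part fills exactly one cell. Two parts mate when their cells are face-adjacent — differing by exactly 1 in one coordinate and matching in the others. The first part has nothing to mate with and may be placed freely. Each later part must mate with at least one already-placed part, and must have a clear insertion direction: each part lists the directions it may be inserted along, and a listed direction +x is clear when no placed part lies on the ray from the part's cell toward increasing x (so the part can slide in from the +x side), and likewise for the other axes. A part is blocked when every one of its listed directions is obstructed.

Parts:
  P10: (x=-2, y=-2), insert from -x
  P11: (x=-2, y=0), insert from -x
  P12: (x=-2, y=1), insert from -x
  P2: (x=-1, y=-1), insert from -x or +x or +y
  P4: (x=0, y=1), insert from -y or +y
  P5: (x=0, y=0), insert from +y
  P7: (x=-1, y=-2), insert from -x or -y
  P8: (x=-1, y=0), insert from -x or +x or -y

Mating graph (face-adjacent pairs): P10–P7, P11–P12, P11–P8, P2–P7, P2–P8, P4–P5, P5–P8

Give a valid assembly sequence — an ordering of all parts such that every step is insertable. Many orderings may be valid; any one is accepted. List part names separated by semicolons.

1. P5@(0, 0) [+y clear] — {P5}
2. P4@(0, 1) [+y clear] — {P4, P5}
3. P8@(-1, 0) [-x clear] — {P4, P5, P8}
4. P11@(-2, 0) [-x clear] — {P11, P4, P5, P8}
5. P12@(-2, 1) [-x clear] — {P11, P12, P4, P5, P8}
6. P2@(-1, -1) [-x clear] — {P11, P12, P2, P4, P5, P8}
7. P7@(-1, -2) [-x clear] — {P11, P12, P2, P4, P5, P7, P8}
8. P10@(-2, -2) [-x clear] — {P10, P11, P12, P2, P4, P5, P7, P8}

P5; P4; P8; P11; P12; P2; P7; P10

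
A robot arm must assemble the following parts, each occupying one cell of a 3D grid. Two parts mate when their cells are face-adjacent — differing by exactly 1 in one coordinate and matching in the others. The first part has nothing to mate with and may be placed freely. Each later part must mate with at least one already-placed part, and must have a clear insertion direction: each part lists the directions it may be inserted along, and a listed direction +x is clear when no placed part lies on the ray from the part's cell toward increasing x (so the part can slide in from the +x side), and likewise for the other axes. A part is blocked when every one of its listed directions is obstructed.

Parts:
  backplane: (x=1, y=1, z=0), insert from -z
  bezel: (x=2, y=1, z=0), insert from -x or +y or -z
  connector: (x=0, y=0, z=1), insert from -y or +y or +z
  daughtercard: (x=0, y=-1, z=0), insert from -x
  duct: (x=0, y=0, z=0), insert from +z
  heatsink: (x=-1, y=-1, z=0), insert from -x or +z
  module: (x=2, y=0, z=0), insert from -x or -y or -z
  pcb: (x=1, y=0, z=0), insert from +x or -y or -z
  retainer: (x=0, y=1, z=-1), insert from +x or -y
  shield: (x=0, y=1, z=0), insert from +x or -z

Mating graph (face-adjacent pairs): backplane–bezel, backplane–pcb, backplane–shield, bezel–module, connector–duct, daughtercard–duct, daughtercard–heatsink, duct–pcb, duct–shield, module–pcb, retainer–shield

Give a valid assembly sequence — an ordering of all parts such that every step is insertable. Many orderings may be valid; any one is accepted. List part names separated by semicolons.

backplane; pcb; module; shield; retainer; bezel; duct; daughtercard; heatsink; connector

1. backplane@(1, 1, 0) [-z clear] — {backplane}
2. pcb@(1, 0, 0) [+x clear] — {backplane, pcb}
3. module@(2, 0, 0) [-y clear] — {backplane, module, pcb}
4. shield@(0, 1, 0) [-z clear] — {backplane, module, pcb, shield}
5. retainer@(0, 1, -1) [+x clear] — {backplane, module, pcb, retainer, shield}
6. bezel@(2, 1, 0) [+y clear] — {backplane, bezel, module, pcb, retainer, shield}
7. duct@(0, 0, 0) [+z clear] — {backplane, bezel, duct, module, pcb, retainer, shield}
8. daughtercard@(0, -1, 0) [-x clear] — {backplane, bezel, daughtercard, duct, module, pcb, retainer, shield}
9. heatsink@(-1, -1, 0) [-x clear] — {backplane, bezel, daughtercard, duct, heatsink, module, pcb, retainer, shield}
10. connector@(0, 0, 1) [-y clear] — {backplane, bezel, connector, daughtercard, duct, heatsink, module, pcb, retainer, shield}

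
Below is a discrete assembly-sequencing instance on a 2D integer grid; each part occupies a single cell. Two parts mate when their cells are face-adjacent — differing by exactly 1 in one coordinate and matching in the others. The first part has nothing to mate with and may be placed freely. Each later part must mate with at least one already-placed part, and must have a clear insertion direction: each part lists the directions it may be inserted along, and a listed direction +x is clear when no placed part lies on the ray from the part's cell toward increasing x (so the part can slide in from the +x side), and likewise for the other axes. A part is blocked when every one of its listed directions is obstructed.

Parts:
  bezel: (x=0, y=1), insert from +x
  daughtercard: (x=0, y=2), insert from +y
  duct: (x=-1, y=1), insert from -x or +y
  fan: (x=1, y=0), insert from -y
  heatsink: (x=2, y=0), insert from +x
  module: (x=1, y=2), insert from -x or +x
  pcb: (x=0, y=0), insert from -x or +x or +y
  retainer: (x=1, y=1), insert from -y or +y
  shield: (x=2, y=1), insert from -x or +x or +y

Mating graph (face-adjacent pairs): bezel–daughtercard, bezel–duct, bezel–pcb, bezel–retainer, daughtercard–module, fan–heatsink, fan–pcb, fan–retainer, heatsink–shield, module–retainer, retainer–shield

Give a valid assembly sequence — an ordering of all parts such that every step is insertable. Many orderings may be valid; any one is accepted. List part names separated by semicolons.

1. heatsink@(2, 0) [+x clear] — {heatsink}
2. fan@(1, 0) [-y clear] — {fan, heatsink}
3. pcb@(0, 0) [-x clear] — {fan, heatsink, pcb}
4. bezel@(0, 1) [+x clear] — {bezel, fan, heatsink, pcb}
5. duct@(-1, 1) [-x clear] — {bezel, duct, fan, heatsink, pcb}
6. shield@(2, 1) [+x clear] — {bezel, duct, fan, heatsink, pcb, shield}
7. daughtercard@(0, 2) [+y clear] — {bezel, daughtercard, duct, fan, heatsink, pcb, shield}
8. retainer@(1, 1) [+y clear] — {bezel, daughtercard, duct, fan, heatsink, pcb, retainer, shield}
9. module@(1, 2) [+x clear] — {bezel, daughtercard, duct, fan, heatsink, module, pcb, retainer, shield}

heatsink; fan; pcb; bezel; duct; shield; daughtercard; retainer; module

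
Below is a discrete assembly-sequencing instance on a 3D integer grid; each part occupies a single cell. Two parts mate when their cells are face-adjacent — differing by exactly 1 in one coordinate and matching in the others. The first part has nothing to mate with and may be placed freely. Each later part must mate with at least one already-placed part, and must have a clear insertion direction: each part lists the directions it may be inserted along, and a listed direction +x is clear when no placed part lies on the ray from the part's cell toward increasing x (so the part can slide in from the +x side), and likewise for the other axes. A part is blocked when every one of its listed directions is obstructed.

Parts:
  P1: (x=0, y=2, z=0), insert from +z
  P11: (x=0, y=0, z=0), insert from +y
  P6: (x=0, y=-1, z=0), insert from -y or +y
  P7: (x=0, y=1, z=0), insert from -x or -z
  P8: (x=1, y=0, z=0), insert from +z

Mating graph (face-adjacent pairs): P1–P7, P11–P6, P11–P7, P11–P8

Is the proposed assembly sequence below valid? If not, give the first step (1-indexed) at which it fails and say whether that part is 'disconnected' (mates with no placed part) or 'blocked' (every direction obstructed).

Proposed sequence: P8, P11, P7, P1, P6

1. P8@(1, 0, 0) [+z clear] — {P8}
2. P11@(0, 0, 0) [+y clear] — {P11, P8}
3. P7@(0, 1, 0) [-x clear] — {P11, P7, P8}
4. P1@(0, 2, 0) [+z clear] — {P1, P11, P7, P8}
5. P6@(0, -1, 0) [-y clear] — {P1, P11, P6, P7, P8}

Valid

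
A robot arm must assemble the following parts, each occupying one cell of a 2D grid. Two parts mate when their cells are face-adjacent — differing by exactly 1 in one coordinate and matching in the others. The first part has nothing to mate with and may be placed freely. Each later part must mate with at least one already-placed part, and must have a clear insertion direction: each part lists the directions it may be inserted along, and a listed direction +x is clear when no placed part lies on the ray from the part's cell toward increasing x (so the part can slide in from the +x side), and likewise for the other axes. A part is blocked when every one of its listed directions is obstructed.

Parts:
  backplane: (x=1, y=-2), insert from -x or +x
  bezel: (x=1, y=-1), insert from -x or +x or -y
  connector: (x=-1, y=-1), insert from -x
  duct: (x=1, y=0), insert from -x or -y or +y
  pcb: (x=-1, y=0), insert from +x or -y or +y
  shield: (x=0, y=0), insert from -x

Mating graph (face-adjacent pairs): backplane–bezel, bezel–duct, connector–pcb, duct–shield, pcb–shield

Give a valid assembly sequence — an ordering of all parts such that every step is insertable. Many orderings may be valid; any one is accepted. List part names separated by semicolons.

1. shield@(0, 0) [-x clear] — {shield}
2. duct@(1, 0) [-y clear] — {duct, shield}
3. pcb@(-1, 0) [-y clear] — {duct, pcb, shield}
4. connector@(-1, -1) [-x clear] — {connector, duct, pcb, shield}
5. bezel@(1, -1) [+x clear] — {bezel, connector, duct, pcb, shield}
6. backplane@(1, -2) [-x clear] — {backplane, bezel, connector, duct, pcb, shield}

shield; duct; pcb; connector; bezel; backplane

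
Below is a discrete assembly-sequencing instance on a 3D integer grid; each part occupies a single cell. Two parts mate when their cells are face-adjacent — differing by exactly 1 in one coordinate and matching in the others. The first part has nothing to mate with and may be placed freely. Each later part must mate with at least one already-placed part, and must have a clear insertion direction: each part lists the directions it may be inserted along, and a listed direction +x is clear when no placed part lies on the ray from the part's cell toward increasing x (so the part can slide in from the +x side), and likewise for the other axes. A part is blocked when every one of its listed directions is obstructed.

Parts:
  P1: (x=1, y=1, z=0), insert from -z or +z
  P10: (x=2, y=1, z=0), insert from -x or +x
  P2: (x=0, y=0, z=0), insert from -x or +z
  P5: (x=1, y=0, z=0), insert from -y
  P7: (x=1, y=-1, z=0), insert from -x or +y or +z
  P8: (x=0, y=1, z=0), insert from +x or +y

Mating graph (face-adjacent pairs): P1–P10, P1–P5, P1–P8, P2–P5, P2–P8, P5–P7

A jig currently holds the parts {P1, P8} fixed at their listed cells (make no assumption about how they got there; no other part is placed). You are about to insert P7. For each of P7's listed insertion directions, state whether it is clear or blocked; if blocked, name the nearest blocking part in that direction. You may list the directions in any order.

+y: blocked by P1; +z: clear; -x: clear

-x: ray from P7(1, -1, 0) has no placed part ⇒ clear
+y: nearest on ray is P1@(1, 1, 0) ⇒ blocked
+z: ray from P7(1, -1, 0) has no placed part ⇒ clear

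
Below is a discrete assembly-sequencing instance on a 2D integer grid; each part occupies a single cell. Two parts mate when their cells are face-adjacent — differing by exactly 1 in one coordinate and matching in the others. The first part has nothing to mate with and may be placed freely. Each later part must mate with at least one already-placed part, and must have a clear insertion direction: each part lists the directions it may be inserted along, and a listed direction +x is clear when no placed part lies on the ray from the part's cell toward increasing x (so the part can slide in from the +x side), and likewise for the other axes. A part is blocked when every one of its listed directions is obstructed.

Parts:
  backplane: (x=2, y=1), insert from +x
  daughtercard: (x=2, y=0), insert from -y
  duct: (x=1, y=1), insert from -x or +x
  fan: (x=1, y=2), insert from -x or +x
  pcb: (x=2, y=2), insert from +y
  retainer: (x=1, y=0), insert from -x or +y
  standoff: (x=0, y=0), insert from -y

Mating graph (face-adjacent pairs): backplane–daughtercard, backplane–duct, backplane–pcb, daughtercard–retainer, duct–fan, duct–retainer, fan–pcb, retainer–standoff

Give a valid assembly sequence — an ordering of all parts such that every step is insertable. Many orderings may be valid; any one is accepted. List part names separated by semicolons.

standoff; retainer; duct; backplane; daughtercard; pcb; fan

1. standoff@(0, 0) [-y clear] — {standoff}
2. retainer@(1, 0) [+y clear] — {retainer, standoff}
3. duct@(1, 1) [-x clear] — {duct, retainer, standoff}
4. backplane@(2, 1) [+x clear] — {backplane, duct, retainer, standoff}
5. daughtercard@(2, 0) [-y clear] — {backplane, daughtercard, duct, retainer, standoff}
6. pcb@(2, 2) [+y clear] — {backplane, daughtercard, duct, pcb, retainer, standoff}
7. fan@(1, 2) [-x clear] — {backplane, daughtercard, duct, fan, pcb, retainer, standoff}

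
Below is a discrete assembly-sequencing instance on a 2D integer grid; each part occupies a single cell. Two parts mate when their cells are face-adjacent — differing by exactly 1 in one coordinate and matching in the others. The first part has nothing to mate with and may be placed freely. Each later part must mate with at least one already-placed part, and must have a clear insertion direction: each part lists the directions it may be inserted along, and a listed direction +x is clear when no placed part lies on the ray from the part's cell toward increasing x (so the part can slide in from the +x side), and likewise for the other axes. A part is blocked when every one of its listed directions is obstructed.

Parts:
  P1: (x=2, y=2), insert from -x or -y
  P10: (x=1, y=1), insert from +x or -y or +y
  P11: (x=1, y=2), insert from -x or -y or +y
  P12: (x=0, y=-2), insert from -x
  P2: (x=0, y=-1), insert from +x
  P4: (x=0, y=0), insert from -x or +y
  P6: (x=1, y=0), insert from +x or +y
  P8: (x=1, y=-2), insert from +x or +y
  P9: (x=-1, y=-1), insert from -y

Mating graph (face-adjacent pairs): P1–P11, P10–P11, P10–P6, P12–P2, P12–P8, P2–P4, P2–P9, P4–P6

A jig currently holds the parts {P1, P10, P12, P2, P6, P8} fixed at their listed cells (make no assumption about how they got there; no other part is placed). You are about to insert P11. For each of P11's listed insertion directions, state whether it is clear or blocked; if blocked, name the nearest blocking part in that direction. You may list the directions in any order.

+y: clear; -x: clear; -y: blocked by P10

-x: ray from P11(1, 2) has no placed part ⇒ clear
-y: nearest on ray is P10@(1, 1) ⇒ blocked
+y: ray from P11(1, 2) has no placed part ⇒ clear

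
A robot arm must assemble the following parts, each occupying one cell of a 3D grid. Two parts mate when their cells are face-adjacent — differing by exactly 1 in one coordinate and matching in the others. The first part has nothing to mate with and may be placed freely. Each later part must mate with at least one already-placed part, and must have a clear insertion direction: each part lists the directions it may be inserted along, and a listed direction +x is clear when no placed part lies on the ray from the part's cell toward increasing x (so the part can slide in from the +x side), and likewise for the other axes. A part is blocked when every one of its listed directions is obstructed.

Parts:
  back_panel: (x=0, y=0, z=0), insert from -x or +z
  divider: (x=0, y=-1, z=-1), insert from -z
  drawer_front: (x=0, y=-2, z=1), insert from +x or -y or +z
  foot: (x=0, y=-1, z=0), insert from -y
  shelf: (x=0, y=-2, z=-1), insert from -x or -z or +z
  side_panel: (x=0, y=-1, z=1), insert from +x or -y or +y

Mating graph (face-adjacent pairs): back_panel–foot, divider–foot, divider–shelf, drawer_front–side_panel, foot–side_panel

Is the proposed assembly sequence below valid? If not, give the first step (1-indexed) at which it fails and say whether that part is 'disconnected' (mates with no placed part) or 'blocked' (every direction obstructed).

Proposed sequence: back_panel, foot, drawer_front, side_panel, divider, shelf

Invalid at step 3 (disconnected)

1. back_panel@(0, 0, 0) [-x clear] — {back_panel}
2. foot@(0, -1, 0) [-y clear] — {back_panel, foot}
3. drawer_front@(0, -2, 1) — no placed neighbour ⇒ disconnected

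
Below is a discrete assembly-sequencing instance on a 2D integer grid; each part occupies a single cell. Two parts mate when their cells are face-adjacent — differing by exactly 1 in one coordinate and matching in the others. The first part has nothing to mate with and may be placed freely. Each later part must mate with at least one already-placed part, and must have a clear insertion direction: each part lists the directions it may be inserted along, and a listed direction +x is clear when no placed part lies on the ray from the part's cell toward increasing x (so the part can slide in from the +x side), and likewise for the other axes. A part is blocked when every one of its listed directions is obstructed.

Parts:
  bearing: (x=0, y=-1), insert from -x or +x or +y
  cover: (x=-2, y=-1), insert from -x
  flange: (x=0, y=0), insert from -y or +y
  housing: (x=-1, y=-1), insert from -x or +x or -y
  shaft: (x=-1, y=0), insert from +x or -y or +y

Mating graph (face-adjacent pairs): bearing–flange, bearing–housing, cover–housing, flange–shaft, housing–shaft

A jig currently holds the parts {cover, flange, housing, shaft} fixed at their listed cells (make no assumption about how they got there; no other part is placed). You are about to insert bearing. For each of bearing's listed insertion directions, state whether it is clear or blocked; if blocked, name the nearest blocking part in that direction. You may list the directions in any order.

+x: clear; +y: blocked by flange; -x: blocked by housing

-x: nearest on ray is housing@(-1, -1) ⇒ blocked
+x: ray from bearing(0, -1) has no placed part ⇒ clear
+y: nearest on ray is flange@(0, 0) ⇒ blocked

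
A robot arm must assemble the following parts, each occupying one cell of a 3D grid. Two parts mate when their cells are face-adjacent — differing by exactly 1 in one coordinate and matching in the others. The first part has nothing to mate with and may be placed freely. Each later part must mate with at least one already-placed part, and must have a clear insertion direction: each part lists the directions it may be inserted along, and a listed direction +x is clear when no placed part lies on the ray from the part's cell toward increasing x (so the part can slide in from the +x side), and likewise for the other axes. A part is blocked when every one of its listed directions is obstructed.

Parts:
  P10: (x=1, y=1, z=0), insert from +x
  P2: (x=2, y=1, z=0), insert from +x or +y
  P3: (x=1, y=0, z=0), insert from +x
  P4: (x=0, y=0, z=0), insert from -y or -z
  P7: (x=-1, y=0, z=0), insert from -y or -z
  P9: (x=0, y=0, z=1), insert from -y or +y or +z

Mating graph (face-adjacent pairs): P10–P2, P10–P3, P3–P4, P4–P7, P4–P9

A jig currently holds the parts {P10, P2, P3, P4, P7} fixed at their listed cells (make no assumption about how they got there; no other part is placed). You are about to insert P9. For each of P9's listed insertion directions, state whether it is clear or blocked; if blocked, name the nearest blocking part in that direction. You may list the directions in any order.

+y: clear; +z: clear; -y: clear

-y: ray from P9(0, 0, 1) has no placed part ⇒ clear
+y: ray from P9(0, 0, 1) has no placed part ⇒ clear
+z: ray from P9(0, 0, 1) has no placed part ⇒ clear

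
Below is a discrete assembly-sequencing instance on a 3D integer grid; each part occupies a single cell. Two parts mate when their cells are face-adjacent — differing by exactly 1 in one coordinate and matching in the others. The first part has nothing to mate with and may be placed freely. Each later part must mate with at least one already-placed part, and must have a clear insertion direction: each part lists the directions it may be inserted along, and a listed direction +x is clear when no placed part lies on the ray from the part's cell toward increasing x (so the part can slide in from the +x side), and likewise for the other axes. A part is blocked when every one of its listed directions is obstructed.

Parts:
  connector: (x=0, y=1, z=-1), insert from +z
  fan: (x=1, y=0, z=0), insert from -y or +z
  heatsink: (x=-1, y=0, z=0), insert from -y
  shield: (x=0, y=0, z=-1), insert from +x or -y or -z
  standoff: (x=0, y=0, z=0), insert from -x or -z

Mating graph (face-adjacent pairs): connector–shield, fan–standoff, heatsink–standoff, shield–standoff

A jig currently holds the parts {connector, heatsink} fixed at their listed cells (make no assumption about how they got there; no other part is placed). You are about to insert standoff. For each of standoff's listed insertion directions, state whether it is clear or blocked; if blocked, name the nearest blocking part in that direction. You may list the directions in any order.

-x: blocked by heatsink; -z: clear

-x: nearest on ray is heatsink@(-1, 0, 0) ⇒ blocked
-z: ray from standoff(0, 0, 0) has no placed part ⇒ clear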